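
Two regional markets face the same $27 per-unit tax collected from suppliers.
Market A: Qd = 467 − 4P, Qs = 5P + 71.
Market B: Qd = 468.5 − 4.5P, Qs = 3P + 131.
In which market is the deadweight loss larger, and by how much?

Market A: pre-tax P* = $44, Q* = 291; post-tax Q = 231; deadweight loss = $810.
Market B: pre-tax P* = $45, Q* = 266; post-tax Q = 217.4; deadweight loss = $656.1.
Difference: $810 vs $656.1 → market A is larger by $153.9.

Market A, by $153.9.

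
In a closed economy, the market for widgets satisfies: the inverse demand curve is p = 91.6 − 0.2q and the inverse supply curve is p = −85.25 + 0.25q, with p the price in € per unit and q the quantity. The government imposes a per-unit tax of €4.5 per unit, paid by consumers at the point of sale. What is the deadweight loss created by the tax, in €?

Rewrite in direct form: qd = 458 − 5p and qs = 4p + 341.
Before the tax: set 458 − 5p = 4p + 341 → p* = €13, q* = 393.
With the tax collected from consumers, demand (in seller-price terms) shifts: qd = 458 − 5(p + 4.5).
Solving gives q = 383 with consumers paying €15 and suppliers receiving €10.5 (the €4.5 wedge).
Quantity falls by |ΔQ| = |393 − 383| = 10.
DWL = ½ · t · |ΔQ| = ½ · 4.5 · 10 = €22.5.

Deadweight loss = €22.5.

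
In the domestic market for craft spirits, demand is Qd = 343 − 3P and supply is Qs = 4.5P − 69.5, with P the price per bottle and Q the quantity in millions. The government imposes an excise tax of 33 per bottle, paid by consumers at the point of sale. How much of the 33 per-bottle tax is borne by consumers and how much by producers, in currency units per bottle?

Consumers bear 19.8 per bottle; producers bear 13.2 per bottle.

Without the tax, 343 − 3P = 4.5P − 69.5 gives 7.5P = 412.5, so P* = 55 and Q* = 178.
With the tax collected from consumers, demand (in seller-price terms) shifts: Qd = 343 − 3(P + 33).
New equilibrium: consumers pay 74.8, producers receive 41.8, Q = 118.6. (Wedge: Pb − Ps = 33.)
Burden on consumers: 19.8; on producers: 13.2. (They sum to 33.)
The less price-elastic side of the market bears the larger share of a per-unit tax.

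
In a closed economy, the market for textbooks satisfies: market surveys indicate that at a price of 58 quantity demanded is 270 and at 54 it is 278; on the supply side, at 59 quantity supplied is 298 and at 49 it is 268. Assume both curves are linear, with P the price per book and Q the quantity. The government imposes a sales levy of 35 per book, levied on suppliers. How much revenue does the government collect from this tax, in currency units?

Tax revenue = 8330.

Demand slope: (278 − 270)/(54 − 58) = -2, so Qd = 386 − 2P.
Supply slope: (268 − 298)/(49 − 59) = 3, so Qs = 3P + 121.
Before the tax: set 386 − 2P = 3P + 121 → P* = 53, Q* = 280.
With the tax collected from suppliers, supply shifts: Qs = 3(P − 35) + 121.
Solving gives Q = 238 with buyers paying 74 and suppliers receiving 39 (the 35 wedge).
Revenue = t · Q = 35 · 238 = 8330.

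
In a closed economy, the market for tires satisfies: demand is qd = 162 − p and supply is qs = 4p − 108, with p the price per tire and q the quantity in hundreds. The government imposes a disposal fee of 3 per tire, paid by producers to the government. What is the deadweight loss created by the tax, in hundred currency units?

Without the tax, 162 − p = 4p − 108 gives 5p = 270, so p* = 54 and q* = 108.
With the tax collected from producers, supply shifts: qs = 4(p − 3) − 108.
Solving gives q = 105.6 with buyers paying 56.4 and producers receiving 53.4 (the 3 wedge).
Quantity falls by |ΔQ| = |108 − 105.6| = 2.4.
DWL = ½ · t · |ΔQ| = ½ · 3 · 2.4 = 3.6.

Deadweight loss = 3.6 hundred.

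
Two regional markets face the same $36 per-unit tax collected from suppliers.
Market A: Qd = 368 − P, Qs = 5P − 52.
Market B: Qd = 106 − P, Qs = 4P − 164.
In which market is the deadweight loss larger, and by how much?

Market A: pre-tax P* = $70, Q* = 298; post-tax Q = 268; deadweight loss = $540.
Market B: pre-tax P* = $54, Q* = 52; post-tax Q = 23.2; deadweight loss = $518.4.
Difference: $540 vs $518.4 → market A is larger by $21.6.

Market A, by $21.6.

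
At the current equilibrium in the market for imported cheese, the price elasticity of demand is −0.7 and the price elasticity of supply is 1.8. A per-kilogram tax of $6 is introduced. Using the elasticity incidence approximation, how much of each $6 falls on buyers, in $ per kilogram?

Incidence ratio: buyers' share ≈ εs / (εs + |εd|) = 1.8 / (1.8 + 0.7) = 0.72.
So buyers bear ≈ 0.72 × $6 = $4.32; sellers bear $1.68.

Buyers bear ≈ $4.32 per kilogram.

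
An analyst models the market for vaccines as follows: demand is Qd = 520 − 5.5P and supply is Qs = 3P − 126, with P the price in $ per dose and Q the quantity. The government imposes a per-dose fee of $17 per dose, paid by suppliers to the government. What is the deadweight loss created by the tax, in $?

Deadweight loss = $280.5.

Without the tax, 520 − 5.5P = 3P − 126 gives 8.5P = 646, so P* = $76 and Q* = 102.
With the tax collected from suppliers, supply shifts: Qs = 3(P − 17) − 126.
New equilibrium: buyers pay $82, suppliers receive $65, Q = 69. (Wedge: Pb − Ps = 17.)
Quantity falls by |ΔQ| = |102 − 69| = 33.
DWL = ½ · t · |ΔQ| = ½ · 17 · 33 = $280.5.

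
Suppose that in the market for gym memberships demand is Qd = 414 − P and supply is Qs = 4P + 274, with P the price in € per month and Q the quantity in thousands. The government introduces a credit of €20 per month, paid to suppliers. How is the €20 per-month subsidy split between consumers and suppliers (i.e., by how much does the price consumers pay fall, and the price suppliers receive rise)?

Consumers gain €16 per month; suppliers gain €4 per month.

Before the subsidy: set 414 − P = 4P + 274 → P* = €28, Q* = 386.
With a per-unit subsidy paid to suppliers, each receives P + 20 per unit sold, so supply becomes Qs = 4(P + 20) + 274.
Solving gives Q = 402 with consumers paying €12 and suppliers receiving €32 (the €20 wedge).
Gain to consumers: €16; to suppliers: €4. (They sum to €20.)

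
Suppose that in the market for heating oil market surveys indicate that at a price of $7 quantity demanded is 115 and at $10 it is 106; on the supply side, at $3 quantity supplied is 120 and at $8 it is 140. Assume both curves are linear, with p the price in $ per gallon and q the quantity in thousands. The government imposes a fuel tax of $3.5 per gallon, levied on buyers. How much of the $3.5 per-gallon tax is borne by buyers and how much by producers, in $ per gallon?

Buyers bear $2 per gallon; producers bear $1.5 per gallon.

Demand slope: (106 − 115)/(10 − 7) = -3, so qd = 136 − 3p.
Supply slope: (140 − 120)/(8 − 3) = 4, so qs = 4p + 108.
Before the tax: set 136 − 3p = 4p + 108 → p* = $4, q* = 124.
With the tax collected from buyers, demand (in seller-price terms) shifts: qd = 136 − 3(p + 3.5).
New equilibrium: buyers pay $6, producers receive $2.5, q = 118. (Wedge: pb − ps = 3.5.)
Burden on buyers: $2; on producers: $1.5. (They sum to $3.5.)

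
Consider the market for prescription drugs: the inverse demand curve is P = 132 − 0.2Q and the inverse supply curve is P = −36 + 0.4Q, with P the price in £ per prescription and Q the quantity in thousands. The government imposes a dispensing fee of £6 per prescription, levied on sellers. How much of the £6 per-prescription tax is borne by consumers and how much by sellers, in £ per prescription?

Consumers bear £2 per prescription; sellers bear £4 per prescription.

Rewrite in direct form: Qd = 660 − 5P and Qs = 2.5P + 90.
Without the tax, 660 − 5P = 2.5P + 90 gives 7.5P = 570, so P* = £76 and Q* = 280.
With the tax collected from sellers, supply shifts: Qs = 2.5(P − 6) + 90.
Solving gives Q = 270 with consumers paying £78 and sellers receiving £72 (the £6 wedge).
Burden on consumers: £2; on sellers: £4. (They sum to £6.)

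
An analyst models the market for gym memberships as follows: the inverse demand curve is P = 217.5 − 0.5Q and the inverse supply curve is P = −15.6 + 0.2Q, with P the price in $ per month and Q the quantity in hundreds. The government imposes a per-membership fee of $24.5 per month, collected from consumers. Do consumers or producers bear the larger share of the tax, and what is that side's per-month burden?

Inverting to Q(P) form: Qd = 435 − 2P; Qs = 5P + 78.
Without the tax, 435 − 2P = 5P + 78 gives 7P = 357, so P* = $51 and Q* = 333.
With the tax collected from consumers, demand (in seller-price terms) shifts: Qd = 435 − 2(P + 24.5).
New equilibrium: consumers pay $68.5, producers receive $44, Q = 298. (Wedge: Pb − Ps = 24.5.)
Per-month burden: consumers $17.5, producers $7.
Consumers take the larger share because demand is less price-elastic here (demand slope 2 vs supply slope 5).

Consumers bear the larger share: $17.5 per month.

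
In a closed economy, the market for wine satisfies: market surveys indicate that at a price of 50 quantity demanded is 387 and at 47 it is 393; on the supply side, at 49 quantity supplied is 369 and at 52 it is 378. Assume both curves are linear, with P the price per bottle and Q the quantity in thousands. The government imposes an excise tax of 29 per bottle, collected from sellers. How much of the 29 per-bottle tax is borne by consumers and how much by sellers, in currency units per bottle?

Demand slope: (393 − 387)/(47 − 50) = -2, so Qd = 487 − 2P.
Supply slope: (378 − 369)/(52 − 49) = 3, so Qs = 3P + 222.
Before the tax: set 487 − 2P = 3P + 222 → P* = 53, Q* = 381.
With the tax collected from sellers, supply shifts: Qs = 3(P − 29) + 222.
Solving gives Q = 346.2 with consumers paying 70.4 and sellers receiving 41.4 (the 29 wedge).
Burden on consumers: 17.4; on sellers: 11.6. (They sum to 29.)

Consumers bear 17.4 per bottle; sellers bear 11.6 per bottle.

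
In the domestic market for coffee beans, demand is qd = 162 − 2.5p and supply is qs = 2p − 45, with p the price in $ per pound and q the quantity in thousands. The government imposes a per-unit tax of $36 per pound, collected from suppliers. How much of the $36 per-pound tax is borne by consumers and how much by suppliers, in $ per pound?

Consumers bear $16 per pound; suppliers bear $20 per pound.

Without the tax, 162 − 2.5p = 2p − 45 gives 4.5p = 207, so p* = $46 and q* = 47.
With the tax collected from suppliers, supply shifts: qs = 2(p − 36) − 45.
Solving gives q = 7 with consumers paying $62 and suppliers receiving $26 (the $36 wedge).
Burden on consumers: $16; on suppliers: $20. (They sum to $36.)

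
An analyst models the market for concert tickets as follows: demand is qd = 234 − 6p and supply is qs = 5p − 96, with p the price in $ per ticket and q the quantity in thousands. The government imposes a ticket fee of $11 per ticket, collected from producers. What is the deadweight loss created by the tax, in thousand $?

Without the tax, 234 − 6p = 5p − 96 gives 11p = 330, so p* = $30 and q* = 54.
With the tax collected from producers, supply shifts: qs = 5(p − 11) − 96.
Solving gives q = 24 with buyers paying $35 and producers receiving $24 (the $11 wedge).
Quantity falls by |ΔQ| = |54 − 24| = 30.
DWL = ½ · t · |ΔQ| = ½ · 11 · 30 = $165.

Deadweight loss = $165 thousand.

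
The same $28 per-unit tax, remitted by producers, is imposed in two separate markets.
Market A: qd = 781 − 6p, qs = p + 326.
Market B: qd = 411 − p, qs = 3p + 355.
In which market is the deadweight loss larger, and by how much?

Market A, by $42.

Market A: pre-tax p* = $65, q* = 391; post-tax q = 367; deadweight loss = $336.
Market B: pre-tax p* = $14, q* = 397; post-tax q = 376; deadweight loss = $294.
Difference: $336 vs $294 → market A is larger by $42.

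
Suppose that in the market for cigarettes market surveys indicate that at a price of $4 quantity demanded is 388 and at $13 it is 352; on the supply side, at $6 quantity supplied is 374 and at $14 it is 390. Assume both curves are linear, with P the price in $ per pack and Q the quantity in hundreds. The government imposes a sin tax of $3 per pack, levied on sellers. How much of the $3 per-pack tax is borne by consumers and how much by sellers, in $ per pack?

Demand slope: (352 − 388)/(13 − 4) = -4, so Qd = 404 − 4P.
Supply slope: (390 − 374)/(14 − 6) = 2, so Qs = 2P + 362.
Before the tax: set 404 − 4P = 2P + 362 → P* = $7, Q* = 376.
With the tax collected from sellers, supply shifts: Qs = 2(P − 3) + 362.
New equilibrium: consumers pay $8, sellers receive $5, Q = 372. (Wedge: Pb − Ps = 3.)
Burden on consumers: $1; on sellers: $2. (They sum to $3.)
The less price-elastic side of the market bears the larger share of a per-unit tax.

Consumers bear $1 per pack; sellers bear $2 per pack.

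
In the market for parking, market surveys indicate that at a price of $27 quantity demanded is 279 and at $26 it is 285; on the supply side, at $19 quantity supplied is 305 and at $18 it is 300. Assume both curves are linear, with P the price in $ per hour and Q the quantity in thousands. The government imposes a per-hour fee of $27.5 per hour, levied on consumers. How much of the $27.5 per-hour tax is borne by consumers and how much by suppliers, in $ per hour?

Consumers bear $12.5 per hour; suppliers bear $15 per hour.

Demand slope: (285 − 279)/(26 − 27) = -6, so Qd = 441 − 6P.
Supply slope: (300 − 305)/(18 − 19) = 5, so Qs = 5P + 210.
Before the tax: set 441 − 6P = 5P + 210 → P* = $21, Q* = 315.
With the tax collected from consumers, demand (in seller-price terms) shifts: Qd = 441 − 6(P + 27.5).
Solving gives Q = 240 with consumers paying $33.5 and suppliers receiving $6 (the $27.5 wedge).
Burden on consumers: $12.5; on suppliers: $15. (They sum to $27.5.)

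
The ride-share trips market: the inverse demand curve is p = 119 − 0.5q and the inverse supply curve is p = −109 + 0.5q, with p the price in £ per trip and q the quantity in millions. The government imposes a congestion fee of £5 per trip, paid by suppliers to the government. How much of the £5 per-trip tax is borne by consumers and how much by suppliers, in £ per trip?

Consumers bear £2.5 per trip; suppliers bear £2.5 per trip.

Inverting to q(p) form: qd = 238 − 2p; qs = 2p + 218.
Without the tax, 238 − 2p = 2p + 218 gives 4p = 20, so p* = £5 and q* = 228.
With the tax collected from suppliers, supply shifts: qs = 2(p − 5) + 218.
New equilibrium: consumers pay £7.5, suppliers receive £2.5, q = 223. (Wedge: pb − ps = 5.)
Burden on consumers: £2.5; on suppliers: £2.5. (They sum to £5.)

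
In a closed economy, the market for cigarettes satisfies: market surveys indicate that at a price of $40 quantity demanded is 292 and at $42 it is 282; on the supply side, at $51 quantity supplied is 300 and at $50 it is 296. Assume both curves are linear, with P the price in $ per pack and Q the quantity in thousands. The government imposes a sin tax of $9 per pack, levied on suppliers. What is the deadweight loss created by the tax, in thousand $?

Demand slope: (282 − 292)/(42 − 40) = -5, so Qd = 492 − 5P.
Supply slope: (296 − 300)/(50 − 51) = 4, so Qs = 4P + 96.
Before the tax: set 492 − 5P = 4P + 96 → P* = $44, Q* = 272.
With the tax collected from suppliers, supply shifts: Qs = 4(P − 9) + 96.
Solving gives Q = 252 with buyers paying $48 and suppliers receiving $39 (the $9 wedge).
Quantity falls by |ΔQ| = |272 − 252| = 20.
DWL = ½ · t · |ΔQ| = ½ · 9 · 20 = $90.

Deadweight loss = $90 thousand.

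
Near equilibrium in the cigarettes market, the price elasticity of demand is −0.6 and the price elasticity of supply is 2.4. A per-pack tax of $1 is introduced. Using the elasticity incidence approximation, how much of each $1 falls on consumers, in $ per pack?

Consumers bear ≈ $0.8 per pack.

Incidence ratio: consumers' share ≈ εs / (εs + |εd|) = 2.4 / (2.4 + 0.6) = 0.8.
So consumers bear ≈ 0.8 × $1 = $0.8; suppliers bear $0.2.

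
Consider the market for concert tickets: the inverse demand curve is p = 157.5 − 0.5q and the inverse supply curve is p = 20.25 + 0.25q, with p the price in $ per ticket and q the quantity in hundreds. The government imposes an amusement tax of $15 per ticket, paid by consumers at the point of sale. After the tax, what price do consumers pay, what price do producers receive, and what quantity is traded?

Consumers pay $76; producers receive $61; quantity = 163.

Rewrite in direct form: qd = 315 − 2p and qs = 4p − 81.
Without the tax, 315 − 2p = 4p − 81 gives 6p = 396, so p* = $66 and q* = 183.
With the tax collected from consumers, demand (in seller-price terms) shifts: qd = 315 − 2(p + 15).
Solving gives q = 163 with consumers paying $76 and producers receiving $61 (the $15 wedge).
The less price-elastic side of the market bears the larger share of a per-unit tax.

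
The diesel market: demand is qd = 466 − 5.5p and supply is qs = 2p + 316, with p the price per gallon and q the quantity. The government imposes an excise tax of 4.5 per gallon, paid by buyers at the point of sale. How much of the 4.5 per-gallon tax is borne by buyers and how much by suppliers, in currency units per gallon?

Before the tax: set 466 − 5.5p = 2p + 316 → p* = 20, q* = 356.
With the tax collected from buyers, demand (in seller-price terms) shifts: qd = 466 − 5.5(p + 4.5).
Solving gives q = 349.4 with buyers paying 21.2 and suppliers receiving 16.7 (the 4.5 wedge).
Burden on buyers: 1.2; on suppliers: 3.3. (They sum to 4.5.)

Buyers bear 1.2 per gallon; suppliers bear 3.3 per gallon.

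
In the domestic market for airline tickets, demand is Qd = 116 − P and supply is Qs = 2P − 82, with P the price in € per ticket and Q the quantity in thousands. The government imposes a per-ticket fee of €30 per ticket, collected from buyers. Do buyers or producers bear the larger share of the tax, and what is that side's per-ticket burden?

Buyers bear the larger share: €20 per ticket.

Without the tax, 116 − P = 2P − 82 gives 3P = 198, so P* = €66 and Q* = 50.
With the tax collected from buyers, demand (in seller-price terms) shifts: Qd = 116 − (P + 30).
New equilibrium: buyers pay €86, producers receive €56, Q = 30. (Wedge: Pb − Ps = 30.)
Per-ticket burden: buyers €20, producers €10.
Buyers take the larger share because demand is less price-elastic here (demand slope 1 vs supply slope 2).
The less price-elastic side of the market bears the larger share of a per-unit tax.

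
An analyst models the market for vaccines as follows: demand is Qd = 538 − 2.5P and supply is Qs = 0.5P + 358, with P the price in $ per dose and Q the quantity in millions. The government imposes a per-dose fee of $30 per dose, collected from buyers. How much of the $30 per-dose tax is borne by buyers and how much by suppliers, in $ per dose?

Buyers bear $5 per dose; suppliers bear $25 per dose.

Before the tax: set 538 − 2.5P = 0.5P + 358 → P* = $60, Q* = 388.
With the tax collected from buyers, demand (in seller-price terms) shifts: Qd = 538 − 2.5(P + 30).
Solving gives Q = 375.5 with buyers paying $65 and suppliers receiving $35 (the $30 wedge).
Burden on buyers: $5; on suppliers: $25. (They sum to $30.)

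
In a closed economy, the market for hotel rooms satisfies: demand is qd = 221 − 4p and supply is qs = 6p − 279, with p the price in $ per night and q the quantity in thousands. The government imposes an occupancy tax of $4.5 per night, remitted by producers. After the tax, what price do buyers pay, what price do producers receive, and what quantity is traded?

Buyers pay $52.7; producers receive $48.2; quantity = 10.2.

Without the tax, 221 − 4p = 6p − 279 gives 10p = 500, so p* = $50 and q* = 21.
With the tax collected from producers, supply shifts: qs = 6(p − 4.5) − 279.
New equilibrium: buyers pay $52.7, producers receive $48.2, q = 10.2. (Wedge: pb − ps = 4.5.)
The less price-elastic side of the market bears the larger share of a per-unit tax.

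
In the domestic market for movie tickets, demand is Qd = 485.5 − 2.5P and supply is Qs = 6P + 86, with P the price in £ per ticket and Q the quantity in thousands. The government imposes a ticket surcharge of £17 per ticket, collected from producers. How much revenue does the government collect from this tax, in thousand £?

Tax revenue = £5746 thousand.

Before the tax: set 485.5 − 2.5P = 6P + 86 → P* = £47, Q* = 368.
With the tax collected from producers, supply shifts: Qs = 6(P − 17) + 86.
New equilibrium: consumers pay £59, producers receive £42, Q = 338. (Wedge: Pb − Ps = 17.)
Revenue = t · Q = 17 · 338 = £5746.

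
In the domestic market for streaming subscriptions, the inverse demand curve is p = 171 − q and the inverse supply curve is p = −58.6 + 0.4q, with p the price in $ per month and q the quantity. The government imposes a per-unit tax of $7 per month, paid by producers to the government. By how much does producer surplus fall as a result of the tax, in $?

Inverting to q(p) form: qd = 171 − p; qs = 2.5p + 146.5.
Before the tax: set 171 − p = 2.5p + 146.5 → p* = $7, q* = 164.
With the tax collected from producers, supply shifts: qs = 2.5(p − 7) + 146.5.
New equilibrium: buyers pay $12, producers receive $5, q = 159. (Wedge: pb − ps = 7.)
ΔPS is the trapezoid between Q = 159 and Q = 164 of height $2: ½ · (164 + 159) · 2 = $323.

Producer surplus falls by $323.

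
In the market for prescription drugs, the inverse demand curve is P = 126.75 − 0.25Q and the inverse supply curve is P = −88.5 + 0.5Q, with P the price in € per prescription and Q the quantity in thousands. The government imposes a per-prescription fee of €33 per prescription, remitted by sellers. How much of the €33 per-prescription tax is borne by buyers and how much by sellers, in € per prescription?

Buyers bear €11 per prescription; sellers bear €22 per prescription.

Rewrite in direct form: Qd = 507 − 4P and Qs = 2P + 177.
Without the tax, 507 − 4P = 2P + 177 gives 6P = 330, so P* = €55 and Q* = 287.
With the tax collected from sellers, supply shifts: Qs = 2(P − 33) + 177.
New equilibrium: buyers pay €66, sellers receive €33, Q = 243. (Wedge: Pb − Ps = 33.)
Burden on buyers: €11; on sellers: €22. (They sum to €33.)
The less price-elastic side of the market bears the larger share of a per-unit tax.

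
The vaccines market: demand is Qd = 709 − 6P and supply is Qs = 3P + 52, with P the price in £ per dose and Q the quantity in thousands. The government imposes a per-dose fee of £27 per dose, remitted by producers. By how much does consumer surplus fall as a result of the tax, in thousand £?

Consumer surplus falls by £2196 thousand.

Without the tax, 709 − 6P = 3P + 52 gives 9P = 657, so P* = £73 and Q* = 271.
With the tax collected from producers, supply shifts: Qs = 3(P − 27) + 52.
Solving gives Q = 217 with buyers paying £82 and producers receiving £55 (the £27 wedge).
ΔCS is the trapezoid between Q = 217 and Q = 271 of height £9: ½ · (271 + 217) · 9 = £2196.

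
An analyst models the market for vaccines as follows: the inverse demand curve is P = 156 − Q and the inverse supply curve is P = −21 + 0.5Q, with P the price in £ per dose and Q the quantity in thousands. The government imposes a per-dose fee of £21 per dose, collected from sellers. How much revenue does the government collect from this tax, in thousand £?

Tax revenue = £2184 thousand.

Rewrite in direct form: Qd = 156 − P and Qs = 2P + 42.
Without the tax, 156 − P = 2P + 42 gives 3P = 114, so P* = £38 and Q* = 118.
With the tax collected from sellers, supply shifts: Qs = 2(P − 21) + 42.
New equilibrium: buyers pay £52, sellers receive £31, Q = 104. (Wedge: Pb − Ps = 21.)
Revenue = t · Q = 21 · 104 = £2184.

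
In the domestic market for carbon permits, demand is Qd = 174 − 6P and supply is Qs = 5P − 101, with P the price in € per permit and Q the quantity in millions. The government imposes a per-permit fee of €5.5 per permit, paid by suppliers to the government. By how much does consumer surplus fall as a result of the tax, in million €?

Without the tax, 174 − 6P = 5P − 101 gives 11P = 275, so P* = €25 and Q* = 24.
With the tax collected from suppliers, supply shifts: Qs = 5(P − 5.5) − 101.
Solving gives Q = 9 with consumers paying €27.5 and suppliers receiving €22 (the €5.5 wedge).
ΔCS is the trapezoid between Q = 9 and Q = 24 of height €2.5: ½ · (24 + 9) · 2.5 = €41.25.

Consumer surplus falls by €41.25 million.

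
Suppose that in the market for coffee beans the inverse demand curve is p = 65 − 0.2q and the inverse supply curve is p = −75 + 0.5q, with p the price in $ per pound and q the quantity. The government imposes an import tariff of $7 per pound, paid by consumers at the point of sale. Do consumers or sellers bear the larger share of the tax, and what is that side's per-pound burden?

Sellers bear the larger share: $5 per pound.

Rewrite in direct form: qd = 325 − 5p and qs = 2p + 150.
Without the tax, 325 − 5p = 2p + 150 gives 7p = 175, so p* = $25 and q* = 200.
With the tax collected from consumers, demand (in seller-price terms) shifts: qd = 325 − 5(p + 7).
New equilibrium: consumers pay $27, sellers receive $20, q = 190. (Wedge: pb − ps = 7.)
Per-pound burden: consumers $2, sellers $5.
Sellers take the larger share because supply is less price-elastic here (demand slope 5 vs supply slope 2).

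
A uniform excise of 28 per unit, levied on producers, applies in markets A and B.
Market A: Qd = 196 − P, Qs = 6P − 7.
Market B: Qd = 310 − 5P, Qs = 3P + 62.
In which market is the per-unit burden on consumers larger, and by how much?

Market A: pre-tax P* = 29, Q* = 167; post-tax Q = 143; per-unit burden on consumers = 24.
Market B: pre-tax P* = 31, Q* = 155; post-tax Q = 102.5; per-unit burden on consumers = 10.5.
Difference: 24 vs 10.5 → market A is larger by 13.5.

Market A, by 13.5.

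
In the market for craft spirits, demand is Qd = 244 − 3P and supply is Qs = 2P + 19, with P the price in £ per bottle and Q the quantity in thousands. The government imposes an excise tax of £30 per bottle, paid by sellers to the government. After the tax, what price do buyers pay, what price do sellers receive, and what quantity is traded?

Before the tax: set 244 − 3P = 2P + 19 → P* = £45, Q* = 109.
With the tax collected from sellers, supply shifts: Qs = 2(P − 30) + 19.
Solving gives Q = 73 with buyers paying £57 and sellers receiving £27 (the £30 wedge).
The less price-elastic side of the market bears the larger share of a per-unit tax.

Buyers pay £57; sellers receive £27; quantity = 73.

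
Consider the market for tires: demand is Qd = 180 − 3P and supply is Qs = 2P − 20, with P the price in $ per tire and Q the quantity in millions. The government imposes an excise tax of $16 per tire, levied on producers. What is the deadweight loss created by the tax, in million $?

Deadweight loss = $153.6 million.

Without the tax, 180 − 3P = 2P − 20 gives 5P = 200, so P* = $40 and Q* = 60.
With the tax collected from producers, supply shifts: Qs = 2(P − 16) − 20.
New equilibrium: consumers pay $46.4, producers receive $30.4, Q = 40.8. (Wedge: Pb − Ps = 16.)
Quantity falls by |ΔQ| = |60 − 40.8| = 19.2.
DWL = ½ · t · |ΔQ| = ½ · 16 · 19.2 = $153.6.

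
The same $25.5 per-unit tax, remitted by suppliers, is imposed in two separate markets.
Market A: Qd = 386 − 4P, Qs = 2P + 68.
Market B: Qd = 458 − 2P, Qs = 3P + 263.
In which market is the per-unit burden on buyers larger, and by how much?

Market A: pre-tax P* = $53, Q* = 174; post-tax Q = 140; per-unit burden on buyers = $8.5.
Market B: pre-tax P* = $39, Q* = 380; post-tax Q = 349.4; per-unit burden on buyers = $15.3.
Difference: $8.5 vs $15.3 → market B is larger by $6.8.

Market B, by $6.8.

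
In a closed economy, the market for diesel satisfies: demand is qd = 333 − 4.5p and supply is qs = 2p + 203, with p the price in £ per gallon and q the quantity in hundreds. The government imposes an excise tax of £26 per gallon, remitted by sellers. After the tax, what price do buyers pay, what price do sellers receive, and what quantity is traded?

Before the tax: set 333 − 4.5p = 2p + 203 → p* = £20, q* = 243.
With the tax collected from sellers, supply shifts: qs = 2(p − 26) + 203.
Solving gives q = 207 with buyers paying £28 and sellers receiving £2 (the £26 wedge).
The less price-elastic side of the market bears the larger share of a per-unit tax.

Buyers pay £28; sellers receive £2; quantity = 207.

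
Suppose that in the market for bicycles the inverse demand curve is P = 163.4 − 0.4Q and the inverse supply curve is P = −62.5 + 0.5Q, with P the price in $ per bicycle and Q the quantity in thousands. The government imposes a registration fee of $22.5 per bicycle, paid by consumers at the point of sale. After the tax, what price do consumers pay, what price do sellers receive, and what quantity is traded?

Consumers pay $73; sellers receive $50.5; quantity = 226.

Rewrite in direct form: Qd = 408.5 − 2.5P and Qs = 2P + 125.
Before the tax: set 408.5 − 2.5P = 2P + 125 → P* = $63, Q* = 251.
With the tax collected from consumers, demand (in seller-price terms) shifts: Qd = 408.5 − 2.5(P + 22.5).
New equilibrium: consumers pay $73, sellers receive $50.5, Q = 226. (Wedge: Pb − Ps = 22.5.)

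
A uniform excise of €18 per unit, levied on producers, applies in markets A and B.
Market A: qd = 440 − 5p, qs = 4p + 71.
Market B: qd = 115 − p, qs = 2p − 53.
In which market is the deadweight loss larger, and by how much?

Market A: pre-tax p* = €41, q* = 235; post-tax q = 195; deadweight loss = €360.
Market B: pre-tax p* = €56, q* = 59; post-tax q = 47; deadweight loss = €108.
Difference: €360 vs €108 → market A is larger by €252.

Market A, by €252.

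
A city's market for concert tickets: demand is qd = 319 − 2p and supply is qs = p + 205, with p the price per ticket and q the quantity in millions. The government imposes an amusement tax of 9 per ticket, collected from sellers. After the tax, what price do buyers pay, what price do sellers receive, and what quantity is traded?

Before the tax: set 319 − 2p = p + 205 → p* = 38, q* = 243.
With the tax collected from sellers, supply shifts: qs = (p − 9) + 205.
Solving gives q = 237 with buyers paying 41 and sellers receiving 32 (the 9 wedge).

Buyers pay 41; sellers receive 32; quantity = 237.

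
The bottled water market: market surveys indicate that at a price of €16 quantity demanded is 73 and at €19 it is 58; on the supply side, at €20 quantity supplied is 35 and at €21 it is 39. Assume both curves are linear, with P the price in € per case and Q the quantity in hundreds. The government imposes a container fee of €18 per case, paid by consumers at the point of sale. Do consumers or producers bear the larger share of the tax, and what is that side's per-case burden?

Producers bear the larger share: €10 per case.

Demand slope: (58 − 73)/(19 − 16) = -5, so Qd = 153 − 5P.
Supply slope: (39 − 35)/(21 − 20) = 4, so Qs = 4P − 45.
Without the tax, 153 − 5P = 4P − 45 gives 9P = 198, so P* = €22 and Q* = 43.
With the tax collected from consumers, demand (in seller-price terms) shifts: Qd = 153 − 5(P + 18).
Solving gives Q = 3 with consumers paying €30 and producers receiving €12 (the €18 wedge).
Per-case burden: consumers €8, producers €10.
Producers take the larger share because supply is less price-elastic here (demand slope 5 vs supply slope 4).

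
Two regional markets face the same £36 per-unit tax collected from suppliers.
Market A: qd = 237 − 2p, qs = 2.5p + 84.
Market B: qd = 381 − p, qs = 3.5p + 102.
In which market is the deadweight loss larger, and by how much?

Market A, by £216.

Market A: pre-tax p* = £34, q* = 169; post-tax q = 129; deadweight loss = £720.
Market B: pre-tax p* = £62, q* = 319; post-tax q = 291; deadweight loss = £504.
Difference: £720 vs £504 → market A is larger by £216.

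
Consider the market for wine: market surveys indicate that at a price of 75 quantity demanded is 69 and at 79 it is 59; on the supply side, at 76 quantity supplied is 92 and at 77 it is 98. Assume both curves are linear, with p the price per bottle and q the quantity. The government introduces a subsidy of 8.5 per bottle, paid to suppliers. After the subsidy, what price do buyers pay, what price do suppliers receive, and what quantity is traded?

Demand slope: (59 − 69)/(79 − 75) = -2.5, so qd = 256.5 − 2.5p.
Supply slope: (98 − 92)/(77 − 76) = 6, so qs = 6p − 364.
Without the subsidy, 256.5 − 2.5p = 6p − 364 gives 8.5p = 620.5, so p* = 73 and q* = 74.
With a per-unit subsidy paid to suppliers, each receives p + 8.5 per unit sold, so supply becomes qs = 6(p + 8.5) − 364.
New equilibrium: buyers pay 67, suppliers receive 75.5, q = 89. (Wedge: pb − ps = −8.5.)

Buyers pay 67; suppliers receive 75.5; quantity = 89.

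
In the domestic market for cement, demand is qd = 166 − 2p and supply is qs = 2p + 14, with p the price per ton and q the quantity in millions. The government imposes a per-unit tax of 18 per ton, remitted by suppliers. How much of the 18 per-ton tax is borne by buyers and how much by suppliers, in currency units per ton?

Without the tax, 166 − 2p = 2p + 14 gives 4p = 152, so p* = 38 and q* = 90.
With the tax collected from suppliers, supply shifts: qs = 2(p − 18) + 14.
New equilibrium: buyers pay 47, suppliers receive 29, q = 72. (Wedge: pb − ps = 18.)
Burden on buyers: 9; on suppliers: 9. (They sum to 18.)
The less price-elastic side of the market bears the larger share of a per-unit tax.

Buyers bear 9 per ton; suppliers bear 9 per ton.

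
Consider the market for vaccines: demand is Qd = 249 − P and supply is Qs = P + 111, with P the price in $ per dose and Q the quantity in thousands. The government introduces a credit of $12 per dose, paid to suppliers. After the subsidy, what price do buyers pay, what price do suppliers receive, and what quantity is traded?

Buyers pay $63; suppliers receive $75; quantity = 186.

Before the subsidy: set 249 − P = P + 111 → P* = $69, Q* = 180.
With a per-unit subsidy paid to suppliers, each receives P + 12 per unit sold, so supply becomes Qs = (P + 12) + 111.
New equilibrium: buyers pay $63, suppliers receive $75, Q = 186. (Wedge: Pb − Ps = −12.)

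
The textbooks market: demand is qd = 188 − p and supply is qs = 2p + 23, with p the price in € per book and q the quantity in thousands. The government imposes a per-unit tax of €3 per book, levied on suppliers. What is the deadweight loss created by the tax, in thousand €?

Without the tax, 188 − p = 2p + 23 gives 3p = 165, so p* = €55 and q* = 133.
With the tax collected from suppliers, supply shifts: qs = 2(p − 3) + 23.
New equilibrium: consumers pay €57, suppliers receive €54, q = 131. (Wedge: pb − ps = 3.)
Quantity falls by |ΔQ| = |133 − 131| = 2.
DWL = ½ · t · |ΔQ| = ½ · 3 · 2 = €3.

Deadweight loss = €3 thousand.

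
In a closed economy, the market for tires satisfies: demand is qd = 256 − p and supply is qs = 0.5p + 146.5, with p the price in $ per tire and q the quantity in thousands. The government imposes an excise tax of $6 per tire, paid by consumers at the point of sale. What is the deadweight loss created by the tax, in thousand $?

Deadweight loss = $6 thousand.

Before the tax: set 256 − p = 0.5p + 146.5 → p* = $73, q* = 183.
With the tax collected from consumers, demand (in seller-price terms) shifts: qd = 256 − (p + 6).
New equilibrium: consumers pay $75, producers receive $69, q = 181. (Wedge: pb − ps = 6.)
Quantity falls by |ΔQ| = |183 − 181| = 2.
DWL = ½ · t · |ΔQ| = ½ · 6 · 2 = $6.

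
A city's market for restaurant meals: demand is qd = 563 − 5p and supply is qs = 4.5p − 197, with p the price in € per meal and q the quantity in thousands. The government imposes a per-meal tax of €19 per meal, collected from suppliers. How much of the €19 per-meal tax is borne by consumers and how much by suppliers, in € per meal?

Consumers bear €9 per meal; suppliers bear €10 per meal.

Without the tax, 563 − 5p = 4.5p − 197 gives 9.5p = 760, so p* = €80 and q* = 163.
With the tax collected from suppliers, supply shifts: qs = 4.5(p − 19) − 197.
Solving gives q = 118 with consumers paying €89 and suppliers receiving €70 (the €19 wedge).
Burden on consumers: €9; on suppliers: €10. (They sum to €19.)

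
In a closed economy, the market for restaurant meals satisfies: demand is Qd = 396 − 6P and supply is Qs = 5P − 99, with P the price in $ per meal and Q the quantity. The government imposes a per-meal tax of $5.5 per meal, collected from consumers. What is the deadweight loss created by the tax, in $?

Without the tax, 396 − 6P = 5P − 99 gives 11P = 495, so P* = $45 and Q* = 126.
With the tax collected from consumers, demand (in seller-price terms) shifts: Qd = 396 − 6(P + 5.5).
New equilibrium: consumers pay $47.5, sellers receive $42, Q = 111. (Wedge: Pb − Ps = 5.5.)
Quantity falls by |ΔQ| = |126 − 111| = 15.
DWL = ½ · t · |ΔQ| = ½ · 5.5 · 15 = $41.25.

Deadweight loss = $41.25.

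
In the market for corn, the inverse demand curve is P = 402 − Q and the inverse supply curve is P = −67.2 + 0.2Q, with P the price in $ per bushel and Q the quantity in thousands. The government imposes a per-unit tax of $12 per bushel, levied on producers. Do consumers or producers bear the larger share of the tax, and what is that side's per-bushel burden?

Rewrite in direct form: Qd = 402 − P and Qs = 5P + 336.
Without the tax, 402 − P = 5P + 336 gives 6P = 66, so P* = $11 and Q* = 391.
With the tax collected from producers, supply shifts: Qs = 5(P − 12) + 336.
New equilibrium: consumers pay $21, producers receive $9, Q = 381. (Wedge: Pb − Ps = 12.)
Per-bushel burden: consumers $10, producers $2.
Consumers take the larger share because demand is less price-elastic here (demand slope 1 vs supply slope 5).
The less price-elastic side of the market bears the larger share of a per-unit tax.

Consumers bear the larger share: $10 per bushel.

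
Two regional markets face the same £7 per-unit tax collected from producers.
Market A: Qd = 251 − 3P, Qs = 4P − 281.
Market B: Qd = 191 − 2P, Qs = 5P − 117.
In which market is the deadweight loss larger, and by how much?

Market A, by £7.

Market A: pre-tax P* = £76, Q* = 23; post-tax Q = 11; deadweight loss = £42.
Market B: pre-tax P* = £44, Q* = 103; post-tax Q = 93; deadweight loss = £35.
Difference: £42 vs £35 → market A is larger by £7.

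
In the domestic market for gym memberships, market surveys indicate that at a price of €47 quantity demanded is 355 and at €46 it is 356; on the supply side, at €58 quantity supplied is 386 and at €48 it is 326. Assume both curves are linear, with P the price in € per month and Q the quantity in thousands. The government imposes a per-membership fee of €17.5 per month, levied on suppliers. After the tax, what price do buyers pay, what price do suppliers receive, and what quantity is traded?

Demand slope: (356 − 355)/(46 − 47) = -1, so Qd = 402 − P.
Supply slope: (326 − 386)/(48 − 58) = 6, so Qs = 6P + 38.
Before the tax: set 402 − P = 6P + 38 → P* = €52, Q* = 350.
With the tax collected from suppliers, supply shifts: Qs = 6(P − 17.5) + 38.
Solving gives Q = 335 with buyers paying €67 and suppliers receiving €49.5 (the €17.5 wedge).
The less price-elastic side of the market bears the larger share of a per-unit tax.

Buyers pay €67; suppliers receive €49.5; quantity = 335.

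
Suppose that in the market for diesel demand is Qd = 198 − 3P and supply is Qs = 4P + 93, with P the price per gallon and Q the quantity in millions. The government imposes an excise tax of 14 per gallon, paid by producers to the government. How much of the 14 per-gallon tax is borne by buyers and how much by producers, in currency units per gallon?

Before the tax: set 198 − 3P = 4P + 93 → P* = 15, Q* = 153.
With the tax collected from producers, supply shifts: Qs = 4(P − 14) + 93.
New equilibrium: buyers pay 23, producers receive 9, Q = 129. (Wedge: Pb − Ps = 14.)
Burden on buyers: 8; on producers: 6. (They sum to 14.)
The less price-elastic side of the market bears the larger share of a per-unit tax.

Buyers bear 8 per gallon; producers bear 6 per gallon.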